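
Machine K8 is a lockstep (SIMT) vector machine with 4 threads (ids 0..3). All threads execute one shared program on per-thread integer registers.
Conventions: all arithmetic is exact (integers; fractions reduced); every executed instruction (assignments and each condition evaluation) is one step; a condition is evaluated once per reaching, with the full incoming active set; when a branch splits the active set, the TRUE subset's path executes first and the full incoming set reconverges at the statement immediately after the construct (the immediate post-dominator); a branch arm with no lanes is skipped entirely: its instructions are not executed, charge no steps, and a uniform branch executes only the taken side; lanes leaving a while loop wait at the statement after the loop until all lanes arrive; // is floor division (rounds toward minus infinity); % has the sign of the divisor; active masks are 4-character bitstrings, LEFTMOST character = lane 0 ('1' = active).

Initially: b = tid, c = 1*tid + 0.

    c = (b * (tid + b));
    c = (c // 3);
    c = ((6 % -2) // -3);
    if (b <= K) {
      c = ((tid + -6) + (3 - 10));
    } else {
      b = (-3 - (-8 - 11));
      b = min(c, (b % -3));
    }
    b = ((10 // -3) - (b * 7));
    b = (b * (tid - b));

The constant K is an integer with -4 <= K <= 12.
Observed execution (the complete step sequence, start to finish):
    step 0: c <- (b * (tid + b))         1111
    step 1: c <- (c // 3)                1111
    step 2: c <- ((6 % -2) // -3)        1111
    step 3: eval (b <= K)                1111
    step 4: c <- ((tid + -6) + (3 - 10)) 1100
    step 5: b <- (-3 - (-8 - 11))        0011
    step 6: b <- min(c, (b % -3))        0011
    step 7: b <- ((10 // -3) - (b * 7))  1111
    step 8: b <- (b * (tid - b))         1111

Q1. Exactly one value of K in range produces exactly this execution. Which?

Answer: K = 1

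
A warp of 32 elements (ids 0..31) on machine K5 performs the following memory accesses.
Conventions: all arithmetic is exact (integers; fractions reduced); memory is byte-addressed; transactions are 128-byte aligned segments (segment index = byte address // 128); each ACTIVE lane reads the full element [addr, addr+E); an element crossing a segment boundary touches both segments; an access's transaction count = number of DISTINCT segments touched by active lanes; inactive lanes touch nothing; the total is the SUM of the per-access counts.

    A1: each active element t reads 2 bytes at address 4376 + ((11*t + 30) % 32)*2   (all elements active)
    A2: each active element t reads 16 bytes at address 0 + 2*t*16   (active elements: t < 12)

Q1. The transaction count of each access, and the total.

A1: 1 transaction
A2: 3 transactions

Answer: 1,3; total 4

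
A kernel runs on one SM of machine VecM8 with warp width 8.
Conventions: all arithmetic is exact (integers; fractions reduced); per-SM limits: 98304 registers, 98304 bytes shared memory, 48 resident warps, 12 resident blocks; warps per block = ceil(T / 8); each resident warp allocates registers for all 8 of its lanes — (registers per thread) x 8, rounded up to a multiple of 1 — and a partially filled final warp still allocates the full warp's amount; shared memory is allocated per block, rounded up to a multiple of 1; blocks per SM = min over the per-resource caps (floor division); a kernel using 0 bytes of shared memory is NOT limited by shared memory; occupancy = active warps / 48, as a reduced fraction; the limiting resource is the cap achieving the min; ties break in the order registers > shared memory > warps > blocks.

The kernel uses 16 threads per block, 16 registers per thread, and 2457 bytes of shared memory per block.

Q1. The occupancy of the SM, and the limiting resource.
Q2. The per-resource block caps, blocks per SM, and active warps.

Answer: occupancy 1/2, limited by blocks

registers: 384 blocks
shared memory: 40 blocks
warps: 24 blocks
blocks: 12 blocks

Answer: 12 blocks, 24 active warps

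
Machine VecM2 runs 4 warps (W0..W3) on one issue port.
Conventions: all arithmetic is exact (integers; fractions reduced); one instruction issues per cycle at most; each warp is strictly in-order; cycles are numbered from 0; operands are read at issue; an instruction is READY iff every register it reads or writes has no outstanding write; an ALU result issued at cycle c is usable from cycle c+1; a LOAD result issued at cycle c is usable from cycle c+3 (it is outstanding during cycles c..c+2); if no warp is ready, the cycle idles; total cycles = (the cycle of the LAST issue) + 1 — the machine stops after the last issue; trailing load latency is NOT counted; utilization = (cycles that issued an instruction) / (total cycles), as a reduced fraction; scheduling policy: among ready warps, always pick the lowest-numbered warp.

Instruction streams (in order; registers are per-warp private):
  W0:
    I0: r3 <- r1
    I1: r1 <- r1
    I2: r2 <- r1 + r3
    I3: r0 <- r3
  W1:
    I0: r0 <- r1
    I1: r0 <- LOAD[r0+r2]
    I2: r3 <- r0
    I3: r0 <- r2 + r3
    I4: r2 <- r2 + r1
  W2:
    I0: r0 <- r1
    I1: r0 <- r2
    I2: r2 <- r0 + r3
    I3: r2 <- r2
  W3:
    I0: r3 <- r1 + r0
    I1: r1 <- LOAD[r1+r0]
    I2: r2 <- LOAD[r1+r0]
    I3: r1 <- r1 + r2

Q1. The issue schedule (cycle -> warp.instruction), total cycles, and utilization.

cycle 0: W0.I0
cycle 1: W0.I1
cycle 2: W0.I2
cycle 3: W0.I3
cycle 4: W1.I0
cycle 5: W1.I1
cycle 6: W2.I0
cycle 7: W2.I1
cycle 8: W1.I2
cycle 9: W1.I3
cycle 10: W1.I4
cycle 11: W2.I2
cycle 12: W2.I3
cycle 13: W3.I0
cycle 14: W3.I1
cycle 15: idle
cycle 16: idle
cycle 17: W3.I2
cycle 18: idle
cycle 19: idle
cycle 20: W3.I3

Answer: 21 cycles, utilization 17/21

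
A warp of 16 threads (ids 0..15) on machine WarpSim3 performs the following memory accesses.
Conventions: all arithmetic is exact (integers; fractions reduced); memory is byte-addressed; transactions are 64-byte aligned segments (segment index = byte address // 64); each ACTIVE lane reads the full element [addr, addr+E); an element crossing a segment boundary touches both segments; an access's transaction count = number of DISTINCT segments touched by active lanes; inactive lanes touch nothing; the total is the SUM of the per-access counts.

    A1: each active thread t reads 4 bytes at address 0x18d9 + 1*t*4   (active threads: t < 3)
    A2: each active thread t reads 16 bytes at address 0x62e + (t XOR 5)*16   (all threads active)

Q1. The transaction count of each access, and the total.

A1: 1 transaction
A2: 5 transactions

Answer: 1,5; total 6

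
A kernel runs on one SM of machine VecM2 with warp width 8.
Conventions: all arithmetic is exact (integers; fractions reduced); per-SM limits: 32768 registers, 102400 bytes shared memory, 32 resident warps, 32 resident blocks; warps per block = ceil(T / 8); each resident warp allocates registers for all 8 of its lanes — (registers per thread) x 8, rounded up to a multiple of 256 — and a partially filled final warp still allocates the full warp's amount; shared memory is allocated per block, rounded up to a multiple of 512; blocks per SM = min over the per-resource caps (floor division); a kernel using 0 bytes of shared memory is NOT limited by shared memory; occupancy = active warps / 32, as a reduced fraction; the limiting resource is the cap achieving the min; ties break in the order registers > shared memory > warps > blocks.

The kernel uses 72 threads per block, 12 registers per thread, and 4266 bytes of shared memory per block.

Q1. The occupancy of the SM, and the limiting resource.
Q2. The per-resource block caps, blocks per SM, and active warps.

Answer: occupancy 27/32, limited by warps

registers: 14 blocks
shared memory: 22 blocks
warps: 3 blocks
blocks: 32 blocks

Answer: 3 blocks, 27 active warps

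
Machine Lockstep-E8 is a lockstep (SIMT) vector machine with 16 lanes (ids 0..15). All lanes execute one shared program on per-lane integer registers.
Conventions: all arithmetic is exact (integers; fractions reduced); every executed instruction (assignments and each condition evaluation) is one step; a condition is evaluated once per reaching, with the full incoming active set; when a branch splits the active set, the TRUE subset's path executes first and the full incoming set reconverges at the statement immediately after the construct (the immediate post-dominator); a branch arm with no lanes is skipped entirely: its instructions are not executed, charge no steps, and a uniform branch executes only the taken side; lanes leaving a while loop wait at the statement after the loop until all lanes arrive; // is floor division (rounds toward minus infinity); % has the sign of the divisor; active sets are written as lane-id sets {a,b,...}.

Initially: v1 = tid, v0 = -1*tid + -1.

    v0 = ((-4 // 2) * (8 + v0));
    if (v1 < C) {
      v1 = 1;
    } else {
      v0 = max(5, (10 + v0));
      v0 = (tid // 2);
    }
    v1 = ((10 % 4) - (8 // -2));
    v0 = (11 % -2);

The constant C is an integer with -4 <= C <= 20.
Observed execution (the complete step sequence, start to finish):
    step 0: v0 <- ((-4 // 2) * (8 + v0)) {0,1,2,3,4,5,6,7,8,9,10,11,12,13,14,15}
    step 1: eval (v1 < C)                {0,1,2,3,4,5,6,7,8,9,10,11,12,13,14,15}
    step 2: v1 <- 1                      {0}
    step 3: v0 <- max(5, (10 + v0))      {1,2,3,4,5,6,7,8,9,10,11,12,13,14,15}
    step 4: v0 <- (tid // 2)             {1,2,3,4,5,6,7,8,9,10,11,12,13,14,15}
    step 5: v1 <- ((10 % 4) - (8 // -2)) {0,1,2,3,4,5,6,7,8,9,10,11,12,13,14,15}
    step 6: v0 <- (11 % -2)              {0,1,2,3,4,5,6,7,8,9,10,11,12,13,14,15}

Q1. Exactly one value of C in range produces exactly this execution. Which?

Answer: C = 1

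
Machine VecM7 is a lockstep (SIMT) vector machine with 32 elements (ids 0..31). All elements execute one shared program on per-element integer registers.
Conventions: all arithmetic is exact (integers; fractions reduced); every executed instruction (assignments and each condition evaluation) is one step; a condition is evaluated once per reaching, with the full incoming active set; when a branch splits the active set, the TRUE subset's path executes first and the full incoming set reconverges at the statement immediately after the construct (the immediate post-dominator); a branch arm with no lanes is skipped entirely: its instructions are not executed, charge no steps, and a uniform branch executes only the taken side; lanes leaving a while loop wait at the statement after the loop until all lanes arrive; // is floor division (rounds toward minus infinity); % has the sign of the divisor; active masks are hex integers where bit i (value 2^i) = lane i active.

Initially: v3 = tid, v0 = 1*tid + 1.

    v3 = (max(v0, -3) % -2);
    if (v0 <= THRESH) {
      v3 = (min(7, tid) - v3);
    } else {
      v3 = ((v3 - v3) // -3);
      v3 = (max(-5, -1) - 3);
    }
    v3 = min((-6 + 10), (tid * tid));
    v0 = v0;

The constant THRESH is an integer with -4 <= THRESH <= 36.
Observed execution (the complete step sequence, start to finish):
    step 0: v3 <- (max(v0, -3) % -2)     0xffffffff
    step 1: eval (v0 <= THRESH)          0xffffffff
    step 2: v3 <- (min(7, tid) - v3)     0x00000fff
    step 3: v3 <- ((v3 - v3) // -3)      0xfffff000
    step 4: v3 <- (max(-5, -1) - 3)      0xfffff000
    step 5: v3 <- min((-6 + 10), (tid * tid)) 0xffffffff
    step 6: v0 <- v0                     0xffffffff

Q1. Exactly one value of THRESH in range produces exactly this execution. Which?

Answer: THRESH = 12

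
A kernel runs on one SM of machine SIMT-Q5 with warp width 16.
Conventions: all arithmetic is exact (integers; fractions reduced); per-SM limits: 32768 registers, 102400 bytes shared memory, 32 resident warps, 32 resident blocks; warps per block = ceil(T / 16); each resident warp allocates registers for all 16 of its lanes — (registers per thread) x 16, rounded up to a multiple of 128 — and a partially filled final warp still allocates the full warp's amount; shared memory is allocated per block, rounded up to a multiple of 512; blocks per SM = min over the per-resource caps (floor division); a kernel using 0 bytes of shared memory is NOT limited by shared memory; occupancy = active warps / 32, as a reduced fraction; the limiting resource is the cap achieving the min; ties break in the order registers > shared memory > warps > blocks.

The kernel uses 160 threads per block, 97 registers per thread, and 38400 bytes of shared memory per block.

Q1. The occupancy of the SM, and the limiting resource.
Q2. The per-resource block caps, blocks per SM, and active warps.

Answer: occupancy 5/16, limited by registers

registers: 1 block
shared memory: 2 blocks
warps: 3 blocks
blocks: 32 blocks

Answer: 1 block, 10 active warps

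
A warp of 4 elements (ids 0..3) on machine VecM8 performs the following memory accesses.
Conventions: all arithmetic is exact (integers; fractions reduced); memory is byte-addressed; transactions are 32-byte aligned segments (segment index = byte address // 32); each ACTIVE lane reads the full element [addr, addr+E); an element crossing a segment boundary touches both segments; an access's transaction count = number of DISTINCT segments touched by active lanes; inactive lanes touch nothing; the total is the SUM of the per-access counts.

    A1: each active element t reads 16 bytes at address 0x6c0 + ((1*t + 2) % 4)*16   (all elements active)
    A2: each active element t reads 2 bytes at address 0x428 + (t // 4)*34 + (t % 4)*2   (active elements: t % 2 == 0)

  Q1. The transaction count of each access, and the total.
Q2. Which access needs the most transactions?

A1: 2 transactions
A2: 1 transaction

Answer: 2,1; total 3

Answer: A1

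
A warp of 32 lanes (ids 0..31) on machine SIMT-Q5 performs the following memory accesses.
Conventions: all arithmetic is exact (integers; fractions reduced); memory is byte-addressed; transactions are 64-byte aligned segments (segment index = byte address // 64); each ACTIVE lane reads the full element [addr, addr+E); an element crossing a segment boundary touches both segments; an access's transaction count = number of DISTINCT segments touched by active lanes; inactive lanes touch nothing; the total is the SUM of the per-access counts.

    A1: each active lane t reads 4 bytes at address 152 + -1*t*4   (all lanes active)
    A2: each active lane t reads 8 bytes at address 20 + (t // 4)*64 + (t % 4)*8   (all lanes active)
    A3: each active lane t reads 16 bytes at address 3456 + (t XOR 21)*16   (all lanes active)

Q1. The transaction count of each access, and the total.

A1: 3 transactions
A2: 8 transactions
A3: 8 transactions

Answer: 3,8,8; total 19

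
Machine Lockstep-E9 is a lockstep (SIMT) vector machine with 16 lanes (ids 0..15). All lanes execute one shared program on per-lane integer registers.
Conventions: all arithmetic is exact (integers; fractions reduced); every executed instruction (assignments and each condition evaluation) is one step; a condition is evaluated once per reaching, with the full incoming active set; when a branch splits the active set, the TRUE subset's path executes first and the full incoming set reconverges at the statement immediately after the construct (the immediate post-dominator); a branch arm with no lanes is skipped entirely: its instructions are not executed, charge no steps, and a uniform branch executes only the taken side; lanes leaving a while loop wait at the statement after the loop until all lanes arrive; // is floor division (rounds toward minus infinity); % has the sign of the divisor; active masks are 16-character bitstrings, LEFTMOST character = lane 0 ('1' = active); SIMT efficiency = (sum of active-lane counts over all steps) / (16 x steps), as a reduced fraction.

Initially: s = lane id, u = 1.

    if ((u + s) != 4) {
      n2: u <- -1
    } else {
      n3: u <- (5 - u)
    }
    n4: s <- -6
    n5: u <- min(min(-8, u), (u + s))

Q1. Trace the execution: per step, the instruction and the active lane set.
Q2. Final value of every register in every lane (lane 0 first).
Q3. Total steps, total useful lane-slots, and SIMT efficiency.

step 0: eval ((u + s) != 4)          1111111111111111
step 1: u <- -1                      1110111111111111
step 2: u <- (5 - u)                 0001000000000000
step 3: s <- -6                      1111111111111111
step 4: u <- min(min(-8, u), (u + s)) 1111111111111111

Answer: 5 steps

s: -6,-6,-6,-6,-6,-6,-6,-6,-6,-6,-6,-6,-6,-6,-6,-6
u: -8,-8,-8,-8,-8,-8,-8,-8,-8,-8,-8,-8,-8,-8,-8,-8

steps = 5; useful = 64; efficiency = 64/80 = 4/5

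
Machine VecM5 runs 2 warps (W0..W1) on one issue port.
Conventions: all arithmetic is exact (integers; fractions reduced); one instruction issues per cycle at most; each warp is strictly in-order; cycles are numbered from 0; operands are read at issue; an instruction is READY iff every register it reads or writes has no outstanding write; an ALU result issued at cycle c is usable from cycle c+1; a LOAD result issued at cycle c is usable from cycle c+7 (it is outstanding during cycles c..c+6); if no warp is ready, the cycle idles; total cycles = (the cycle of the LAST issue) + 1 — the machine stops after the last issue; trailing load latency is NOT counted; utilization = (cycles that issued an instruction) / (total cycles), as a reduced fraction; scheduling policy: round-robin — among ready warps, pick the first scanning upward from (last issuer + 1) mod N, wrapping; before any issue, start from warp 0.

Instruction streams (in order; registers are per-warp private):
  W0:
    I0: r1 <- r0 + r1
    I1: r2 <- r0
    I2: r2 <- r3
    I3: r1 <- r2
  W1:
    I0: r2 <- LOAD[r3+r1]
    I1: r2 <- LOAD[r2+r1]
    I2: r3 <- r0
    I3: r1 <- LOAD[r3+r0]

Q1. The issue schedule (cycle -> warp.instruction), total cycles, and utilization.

cycle 0: W0.I0
cycle 1: W1.I0
cycle 2: W0.I1
cycle 3: W0.I2
cycle 4: W0.I3
cycle 5: idle
cycle 6: idle
cycle 7: idle
cycle 8: W1.I1
cycle 9: W1.I2
cycle 10: W1.I3

Answer: 11 cycles, utilization 8/11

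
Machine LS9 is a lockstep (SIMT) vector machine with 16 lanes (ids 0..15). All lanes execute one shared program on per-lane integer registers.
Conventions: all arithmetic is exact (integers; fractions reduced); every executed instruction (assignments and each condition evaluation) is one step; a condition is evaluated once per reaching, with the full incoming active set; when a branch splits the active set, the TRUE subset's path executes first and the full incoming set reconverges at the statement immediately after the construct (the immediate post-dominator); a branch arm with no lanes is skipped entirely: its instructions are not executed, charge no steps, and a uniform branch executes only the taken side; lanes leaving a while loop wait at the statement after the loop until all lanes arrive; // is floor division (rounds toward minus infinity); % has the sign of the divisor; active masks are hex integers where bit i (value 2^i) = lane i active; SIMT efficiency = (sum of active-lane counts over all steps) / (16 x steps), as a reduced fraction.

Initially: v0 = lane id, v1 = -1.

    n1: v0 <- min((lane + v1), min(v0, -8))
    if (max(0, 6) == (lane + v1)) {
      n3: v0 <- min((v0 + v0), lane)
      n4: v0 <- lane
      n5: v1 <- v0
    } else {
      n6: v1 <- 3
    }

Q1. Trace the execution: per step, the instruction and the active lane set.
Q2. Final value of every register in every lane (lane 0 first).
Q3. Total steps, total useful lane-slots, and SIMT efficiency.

step 0: v0 <- min((lane + v1), min(v0, -8)) 0xffff
step 1: eval (max(0, 6) == (lane + v1)) 0xffff
step 2: v0 <- min((v0 + v0), lane)   0x0080
step 3: v0 <- lane                   0x0080
step 4: v1 <- v0                     0x0080
step 5: v1 <- 3                      0xff7f

Answer: 6 steps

v0: -8,-8,-8,-8,-8,-8,-8,7,-8,-8,-8,-8,-8,-8,-8,-8
v1: 3,3,3,3,3,3,3,7,3,3,3,3,3,3,3,3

steps = 6; useful = 50; efficiency = 50/96 = 25/48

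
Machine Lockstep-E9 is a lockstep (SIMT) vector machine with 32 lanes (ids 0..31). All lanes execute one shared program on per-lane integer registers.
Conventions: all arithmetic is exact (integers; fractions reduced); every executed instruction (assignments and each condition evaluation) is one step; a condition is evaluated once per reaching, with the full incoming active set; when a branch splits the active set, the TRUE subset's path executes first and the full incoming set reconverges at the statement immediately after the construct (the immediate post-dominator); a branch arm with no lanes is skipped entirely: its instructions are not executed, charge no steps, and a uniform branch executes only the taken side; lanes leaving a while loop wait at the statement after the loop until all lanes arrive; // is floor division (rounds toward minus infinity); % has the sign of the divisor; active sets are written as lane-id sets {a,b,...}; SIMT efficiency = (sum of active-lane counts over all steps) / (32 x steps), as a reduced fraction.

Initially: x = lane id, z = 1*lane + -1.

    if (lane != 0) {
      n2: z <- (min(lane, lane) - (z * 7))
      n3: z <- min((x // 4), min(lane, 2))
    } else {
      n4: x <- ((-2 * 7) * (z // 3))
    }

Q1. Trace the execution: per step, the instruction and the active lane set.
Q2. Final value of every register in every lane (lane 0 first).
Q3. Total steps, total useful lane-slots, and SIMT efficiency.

step 0: eval (lane != 0)             {0,1,2,3,4,5,6,7,8,9,10,11,12,13,14,15,16,17,18,19,20,21,22,23,24,25,26,27,28,29,30,31}
step 1: z <- (min(lane, lane) - (z * 7)) {1,2,3,4,5,6,7,8,9,10,11,12,13,14,15,16,17,18,19,20,21,22,23,24,25,26,27,28,29,30,31}
step 2: z <- min((x // 4), min(lane, 2)) {1,2,3,4,5,6,7,8,9,10,11,12,13,14,15,16,17,18,19,20,21,22,23,24,25,26,27,28,29,30,31}
step 3: x <- ((-2 * 7) * (z // 3))   {0}

Answer: 4 steps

x: 14,1,2,3,4,5,6,7,8,9,10,11,12,13,14,15,16,17,18,19,20,21,22,23,24,25,26,27,28,29,30,31
z: -1,0,0,0,1,1,1,1,2,2,2,2,2,2,2,2,2,2,2,2,2,2,2,2,2,2,2,2,2,2,2,2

steps = 4; useful = 95; efficiency = 95/128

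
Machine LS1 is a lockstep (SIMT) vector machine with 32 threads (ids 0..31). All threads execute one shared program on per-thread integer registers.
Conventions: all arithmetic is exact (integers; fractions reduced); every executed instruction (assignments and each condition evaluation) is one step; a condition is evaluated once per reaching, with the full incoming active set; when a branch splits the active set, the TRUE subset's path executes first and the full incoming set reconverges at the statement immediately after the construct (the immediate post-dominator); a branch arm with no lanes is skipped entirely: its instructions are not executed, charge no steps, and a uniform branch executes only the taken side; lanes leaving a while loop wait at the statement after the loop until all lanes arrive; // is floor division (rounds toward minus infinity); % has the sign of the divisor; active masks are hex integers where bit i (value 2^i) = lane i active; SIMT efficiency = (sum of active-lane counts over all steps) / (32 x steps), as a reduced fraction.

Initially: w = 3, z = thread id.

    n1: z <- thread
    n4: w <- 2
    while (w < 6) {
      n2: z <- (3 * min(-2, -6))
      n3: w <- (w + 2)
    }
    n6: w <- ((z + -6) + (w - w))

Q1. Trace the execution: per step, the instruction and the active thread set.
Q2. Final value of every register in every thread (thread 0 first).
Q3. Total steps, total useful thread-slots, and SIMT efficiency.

step 0: z <- thread                  0xffffffff
step 1: w <- 2                       0xffffffff
step 2: eval (w < 6)                 0xffffffff
step 3: z <- (3 * min(-2, -6))       0xffffffff
step 4: w <- (w + 2)                 0xffffffff
step 5: eval (w < 6)                 0xffffffff
step 6: z <- (3 * min(-2, -6))       0xffffffff
step 7: w <- (w + 2)                 0xffffffff
step 8: eval (w < 6)                 0xffffffff
step 9: w <- ((z + -6) + (w - w))    0xffffffff

Answer: 10 steps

w: -24,-24,-24,-24,-24,-24,-24,-24,-24,-24,-24,-24,-24,-24,-24,-24,-24,-24,-24,-24,-24,-24,-24,-24,-24,-24,-24,-24,-24,-24,-24,-24
z: -18,-18,-18,-18,-18,-18,-18,-18,-18,-18,-18,-18,-18,-18,-18,-18,-18,-18,-18,-18,-18,-18,-18,-18,-18,-18,-18,-18,-18,-18,-18,-18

steps = 10; useful = 320; efficiency = 320/320 = 1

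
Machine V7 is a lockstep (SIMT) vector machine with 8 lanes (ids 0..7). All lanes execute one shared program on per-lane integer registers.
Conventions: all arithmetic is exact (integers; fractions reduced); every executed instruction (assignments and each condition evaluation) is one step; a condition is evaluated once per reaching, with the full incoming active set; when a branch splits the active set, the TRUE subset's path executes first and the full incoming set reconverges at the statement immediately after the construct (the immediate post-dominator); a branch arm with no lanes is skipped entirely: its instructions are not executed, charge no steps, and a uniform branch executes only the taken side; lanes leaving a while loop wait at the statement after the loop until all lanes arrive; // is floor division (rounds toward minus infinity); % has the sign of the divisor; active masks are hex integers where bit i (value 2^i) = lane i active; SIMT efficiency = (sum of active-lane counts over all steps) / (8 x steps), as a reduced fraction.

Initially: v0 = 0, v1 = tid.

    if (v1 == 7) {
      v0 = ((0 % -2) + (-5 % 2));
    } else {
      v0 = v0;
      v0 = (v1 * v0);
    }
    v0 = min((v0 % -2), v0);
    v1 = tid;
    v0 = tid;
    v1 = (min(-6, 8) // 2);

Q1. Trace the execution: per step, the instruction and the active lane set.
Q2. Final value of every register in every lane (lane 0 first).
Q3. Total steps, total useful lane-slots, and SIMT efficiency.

step 0: eval (v1 == 7)               0xff
step 1: v0 <- ((0 % -2) + (-5 % 2))  0x80
step 2: v0 <- v0                     0x7f
step 3: v0 <- (v1 * v0)              0x7f
step 4: v0 <- min((v0 % -2), v0)     0xff
step 5: v1 <- tid                    0xff
step 6: v0 <- tid                    0xff
step 7: v1 <- (min(-6, 8) // 2)      0xff

Answer: 8 steps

v0: 0,1,2,3,4,5,6,7
v1: -3,-3,-3,-3,-3,-3,-3,-3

steps = 8; useful = 55; efficiency = 55/64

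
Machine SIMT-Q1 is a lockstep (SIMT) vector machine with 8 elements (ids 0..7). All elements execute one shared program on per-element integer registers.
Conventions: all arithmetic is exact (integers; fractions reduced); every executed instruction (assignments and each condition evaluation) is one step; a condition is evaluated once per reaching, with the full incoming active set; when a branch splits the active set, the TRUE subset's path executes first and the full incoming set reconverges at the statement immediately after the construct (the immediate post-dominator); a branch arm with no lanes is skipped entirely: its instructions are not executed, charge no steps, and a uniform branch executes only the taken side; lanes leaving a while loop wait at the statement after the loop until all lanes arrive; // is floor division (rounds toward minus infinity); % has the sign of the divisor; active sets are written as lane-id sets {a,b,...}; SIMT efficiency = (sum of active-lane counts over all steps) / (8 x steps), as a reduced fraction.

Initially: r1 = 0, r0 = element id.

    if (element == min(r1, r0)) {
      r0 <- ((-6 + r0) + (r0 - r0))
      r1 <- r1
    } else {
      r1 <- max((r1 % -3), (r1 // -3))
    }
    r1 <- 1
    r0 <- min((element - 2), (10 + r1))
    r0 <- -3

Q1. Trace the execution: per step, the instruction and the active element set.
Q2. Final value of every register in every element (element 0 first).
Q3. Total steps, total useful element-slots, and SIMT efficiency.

step 0: eval (element == min(r1, r0)) {0,1,2,3,4,5,6,7}
step 1: r0 <- ((-6 + r0) + (r0 - r0)) {0}
step 2: r1 <- r1                     {0}
step 3: r1 <- max((r1 % -3), (r1 // -3)) {1,2,3,4,5,6,7}
step 4: r1 <- 1                      {0,1,2,3,4,5,6,7}
step 5: r0 <- min((element - 2), (10 + r1)) {0,1,2,3,4,5,6,7}
step 6: r0 <- -3                     {0,1,2,3,4,5,6,7}

Answer: 7 steps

r1: 1,1,1,1,1,1,1,1
r0: -3,-3,-3,-3,-3,-3,-3,-3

steps = 7; useful = 41; efficiency = 41/56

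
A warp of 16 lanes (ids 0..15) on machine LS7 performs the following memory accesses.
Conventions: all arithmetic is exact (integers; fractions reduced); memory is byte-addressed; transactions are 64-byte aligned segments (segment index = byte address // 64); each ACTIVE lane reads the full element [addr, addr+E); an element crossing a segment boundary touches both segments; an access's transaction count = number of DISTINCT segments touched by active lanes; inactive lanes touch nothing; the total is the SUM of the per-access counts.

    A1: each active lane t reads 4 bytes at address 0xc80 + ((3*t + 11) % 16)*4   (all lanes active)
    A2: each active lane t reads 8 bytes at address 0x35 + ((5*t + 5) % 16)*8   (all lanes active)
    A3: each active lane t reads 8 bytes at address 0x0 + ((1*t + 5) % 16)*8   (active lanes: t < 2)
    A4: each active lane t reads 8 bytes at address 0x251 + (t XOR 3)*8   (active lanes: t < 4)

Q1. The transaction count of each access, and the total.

A1: 1 transaction
A2: 3 transactions
A3: 1 transaction
A4: 1 transaction

Answer: 1,3,1,1; total 6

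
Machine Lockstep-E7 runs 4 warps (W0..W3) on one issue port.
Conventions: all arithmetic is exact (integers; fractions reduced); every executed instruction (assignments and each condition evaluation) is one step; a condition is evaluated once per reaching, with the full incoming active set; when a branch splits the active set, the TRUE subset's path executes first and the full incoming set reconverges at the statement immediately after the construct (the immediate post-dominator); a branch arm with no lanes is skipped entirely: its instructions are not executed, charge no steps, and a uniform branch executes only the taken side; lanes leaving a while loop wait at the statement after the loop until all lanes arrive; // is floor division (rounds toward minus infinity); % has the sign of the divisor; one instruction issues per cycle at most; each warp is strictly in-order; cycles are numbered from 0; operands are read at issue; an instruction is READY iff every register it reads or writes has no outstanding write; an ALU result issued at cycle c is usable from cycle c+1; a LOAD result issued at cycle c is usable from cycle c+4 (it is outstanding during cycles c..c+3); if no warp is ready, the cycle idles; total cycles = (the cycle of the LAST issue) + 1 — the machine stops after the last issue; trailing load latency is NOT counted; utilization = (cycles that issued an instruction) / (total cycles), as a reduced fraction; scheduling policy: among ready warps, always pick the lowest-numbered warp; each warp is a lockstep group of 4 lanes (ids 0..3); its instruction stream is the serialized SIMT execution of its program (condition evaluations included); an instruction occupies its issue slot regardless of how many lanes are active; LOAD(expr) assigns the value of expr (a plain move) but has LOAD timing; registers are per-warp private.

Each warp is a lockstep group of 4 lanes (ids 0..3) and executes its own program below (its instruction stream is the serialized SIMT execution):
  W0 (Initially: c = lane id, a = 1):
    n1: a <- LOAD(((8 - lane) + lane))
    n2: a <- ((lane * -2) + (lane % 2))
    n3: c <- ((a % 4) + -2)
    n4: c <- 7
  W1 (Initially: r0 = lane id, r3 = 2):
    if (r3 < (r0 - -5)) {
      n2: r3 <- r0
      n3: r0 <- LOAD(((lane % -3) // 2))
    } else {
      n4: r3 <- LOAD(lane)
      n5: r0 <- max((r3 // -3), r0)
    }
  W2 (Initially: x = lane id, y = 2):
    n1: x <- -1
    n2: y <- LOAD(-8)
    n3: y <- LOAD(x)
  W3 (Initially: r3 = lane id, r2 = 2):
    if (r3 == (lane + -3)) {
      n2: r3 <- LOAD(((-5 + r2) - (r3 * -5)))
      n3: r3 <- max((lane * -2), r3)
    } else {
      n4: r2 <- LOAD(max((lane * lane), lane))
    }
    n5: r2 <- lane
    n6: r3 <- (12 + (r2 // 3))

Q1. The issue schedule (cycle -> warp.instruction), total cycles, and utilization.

cycle 0: W0.I0
cycle 1: W1.I0
cycle 2: W1.I1
cycle 3: W1.I2
cycle 4: W0.I1
cycle 5: W0.I2
cycle 6: W0.I3
cycle 7: W2.I0
cycle 8: W2.I1
cycle 9: W3.I0
cycle 10: W3.I1
cycle 11: idle
cycle 12: W2.I2
cycle 13: idle
cycle 14: W3.I2
cycle 15: W3.I3

Answer: 16 cycles, utilization 7/8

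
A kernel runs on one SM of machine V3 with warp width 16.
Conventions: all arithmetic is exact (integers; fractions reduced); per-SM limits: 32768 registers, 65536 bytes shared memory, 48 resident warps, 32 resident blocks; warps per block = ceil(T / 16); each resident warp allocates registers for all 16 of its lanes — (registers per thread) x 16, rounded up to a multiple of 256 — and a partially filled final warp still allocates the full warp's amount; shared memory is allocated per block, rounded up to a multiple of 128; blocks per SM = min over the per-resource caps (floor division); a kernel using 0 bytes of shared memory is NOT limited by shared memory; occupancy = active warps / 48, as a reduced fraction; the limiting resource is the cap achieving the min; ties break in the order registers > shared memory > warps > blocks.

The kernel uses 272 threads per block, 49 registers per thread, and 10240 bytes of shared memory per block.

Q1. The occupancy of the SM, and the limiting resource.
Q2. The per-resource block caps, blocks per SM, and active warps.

Answer: occupancy 17/48, limited by registers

registers: 1 block
shared memory: 6 blocks
warps: 2 blocks
blocks: 32 blocks

Answer: 1 block, 17 active warps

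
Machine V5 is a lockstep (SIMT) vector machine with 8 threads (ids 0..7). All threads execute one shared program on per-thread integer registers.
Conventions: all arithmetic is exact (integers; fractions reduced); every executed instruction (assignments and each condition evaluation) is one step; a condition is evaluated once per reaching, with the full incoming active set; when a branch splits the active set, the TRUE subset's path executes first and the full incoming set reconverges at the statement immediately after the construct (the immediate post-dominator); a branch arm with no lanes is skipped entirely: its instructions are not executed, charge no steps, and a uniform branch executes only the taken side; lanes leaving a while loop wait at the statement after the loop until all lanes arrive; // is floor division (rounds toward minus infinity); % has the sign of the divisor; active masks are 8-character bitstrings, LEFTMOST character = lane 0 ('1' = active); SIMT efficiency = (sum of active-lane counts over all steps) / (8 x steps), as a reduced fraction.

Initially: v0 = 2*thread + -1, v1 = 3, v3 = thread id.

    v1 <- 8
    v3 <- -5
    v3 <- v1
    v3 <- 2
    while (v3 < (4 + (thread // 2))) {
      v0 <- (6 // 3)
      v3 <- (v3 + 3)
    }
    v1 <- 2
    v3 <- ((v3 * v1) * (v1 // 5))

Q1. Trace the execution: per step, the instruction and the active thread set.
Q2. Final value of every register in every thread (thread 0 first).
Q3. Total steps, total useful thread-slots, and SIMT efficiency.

step 0: v1 <- 8                      11111111
step 1: v3 <- -5                     11111111
step 2: v3 <- v1                     11111111
step 3: v3 <- 2                      11111111
step 4: eval (v3 < (4 + (thread // 2))) 11111111
step 5: v0 <- (6 // 3)               11111111
step 6: v3 <- (v3 + 3)               11111111
step 7: eval (v3 < (4 + (thread // 2))) 11111111
step 8: v0 <- (6 // 3)               00001111
step 9: v3 <- (v3 + 3)               00001111
step 10: eval (v3 < (4 + (thread // 2))) 00001111
step 11: v1 <- 2                      11111111
step 12: v3 <- ((v3 * v1) * (v1 // 5)) 11111111

Answer: 13 steps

v0: 2,2,2,2,2,2,2,2
v1: 2,2,2,2,2,2,2,2
v3: 0,0,0,0,0,0,0,0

steps = 13; useful = 92; efficiency = 92/104 = 23/26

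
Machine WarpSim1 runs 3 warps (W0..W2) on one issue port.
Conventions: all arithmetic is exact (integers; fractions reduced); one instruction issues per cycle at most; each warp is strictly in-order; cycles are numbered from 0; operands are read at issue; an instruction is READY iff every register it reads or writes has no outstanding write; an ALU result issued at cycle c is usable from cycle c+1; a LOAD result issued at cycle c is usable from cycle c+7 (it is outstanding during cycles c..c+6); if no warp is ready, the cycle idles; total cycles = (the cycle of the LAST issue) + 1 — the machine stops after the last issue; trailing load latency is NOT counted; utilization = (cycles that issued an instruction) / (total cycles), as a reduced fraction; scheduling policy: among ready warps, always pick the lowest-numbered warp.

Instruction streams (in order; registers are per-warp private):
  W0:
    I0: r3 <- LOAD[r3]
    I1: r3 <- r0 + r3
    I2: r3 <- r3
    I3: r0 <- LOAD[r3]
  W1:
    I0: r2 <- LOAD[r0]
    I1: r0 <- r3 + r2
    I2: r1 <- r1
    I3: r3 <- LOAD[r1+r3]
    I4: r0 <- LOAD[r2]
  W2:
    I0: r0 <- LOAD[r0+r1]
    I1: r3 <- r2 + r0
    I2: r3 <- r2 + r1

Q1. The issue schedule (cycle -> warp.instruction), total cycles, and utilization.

cycle 0: W0.I0
cycle 1: W1.I0
cycle 2: W2.I0
cycle 3: idle
cycle 4: idle
cycle 5: idle
cycle 6: idle
cycle 7: W0.I1
cycle 8: W0.I2
cycle 9: W0.I3
cycle 10: W1.I1
cycle 11: W1.I2
cycle 12: W1.I3
cycle 13: W1.I4
cycle 14: W2.I1
cycle 15: W2.I2

Answer: 16 cycles, utilization 3/4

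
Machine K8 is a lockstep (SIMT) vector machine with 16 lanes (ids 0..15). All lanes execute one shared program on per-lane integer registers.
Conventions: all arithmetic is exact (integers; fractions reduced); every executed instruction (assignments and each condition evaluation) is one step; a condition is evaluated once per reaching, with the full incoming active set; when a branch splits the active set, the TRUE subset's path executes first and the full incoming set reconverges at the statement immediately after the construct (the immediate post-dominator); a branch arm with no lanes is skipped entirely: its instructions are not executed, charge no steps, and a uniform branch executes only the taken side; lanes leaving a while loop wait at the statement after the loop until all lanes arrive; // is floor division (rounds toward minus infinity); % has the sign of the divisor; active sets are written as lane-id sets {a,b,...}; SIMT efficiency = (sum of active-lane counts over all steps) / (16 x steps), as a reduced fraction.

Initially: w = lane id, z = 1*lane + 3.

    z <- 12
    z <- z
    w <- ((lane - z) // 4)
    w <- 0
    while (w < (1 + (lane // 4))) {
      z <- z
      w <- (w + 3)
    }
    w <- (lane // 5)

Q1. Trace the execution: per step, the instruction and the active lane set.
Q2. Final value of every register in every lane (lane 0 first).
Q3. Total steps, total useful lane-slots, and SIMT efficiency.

step 0: z <- 12                      {0,1,2,3,4,5,6,7,8,9,10,11,12,13,14,15}
step 1: z <- z                       {0,1,2,3,4,5,6,7,8,9,10,11,12,13,14,15}
step 2: w <- ((lane - z) // 4)       {0,1,2,3,4,5,6,7,8,9,10,11,12,13,14,15}
step 3: w <- 0                       {0,1,2,3,4,5,6,7,8,9,10,11,12,13,14,15}
step 4: eval (w < (1 + (lane // 4))) {0,1,2,3,4,5,6,7,8,9,10,11,12,13,14,15}
step 5: z <- z                       {0,1,2,3,4,5,6,7,8,9,10,11,12,13,14,15}
step 6: w <- (w + 3)                 {0,1,2,3,4,5,6,7,8,9,10,11,12,13,14,15}
step 7: eval (w < (1 + (lane // 4))) {0,1,2,3,4,5,6,7,8,9,10,11,12,13,14,15}
step 8: z <- z                       {12,13,14,15}
step 9: w <- (w + 3)                 {12,13,14,15}
step 10: eval (w < (1 + (lane // 4))) {12,13,14,15}
step 11: w <- (lane // 5)             {0,1,2,3,4,5,6,7,8,9,10,11,12,13,14,15}

Answer: 12 steps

w: 0,0,0,0,0,1,1,1,1,1,2,2,2,2,2,3
z: 12,12,12,12,12,12,12,12,12,12,12,12,12,12,12,12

steps = 12; useful = 156; efficiency = 156/192 = 13/16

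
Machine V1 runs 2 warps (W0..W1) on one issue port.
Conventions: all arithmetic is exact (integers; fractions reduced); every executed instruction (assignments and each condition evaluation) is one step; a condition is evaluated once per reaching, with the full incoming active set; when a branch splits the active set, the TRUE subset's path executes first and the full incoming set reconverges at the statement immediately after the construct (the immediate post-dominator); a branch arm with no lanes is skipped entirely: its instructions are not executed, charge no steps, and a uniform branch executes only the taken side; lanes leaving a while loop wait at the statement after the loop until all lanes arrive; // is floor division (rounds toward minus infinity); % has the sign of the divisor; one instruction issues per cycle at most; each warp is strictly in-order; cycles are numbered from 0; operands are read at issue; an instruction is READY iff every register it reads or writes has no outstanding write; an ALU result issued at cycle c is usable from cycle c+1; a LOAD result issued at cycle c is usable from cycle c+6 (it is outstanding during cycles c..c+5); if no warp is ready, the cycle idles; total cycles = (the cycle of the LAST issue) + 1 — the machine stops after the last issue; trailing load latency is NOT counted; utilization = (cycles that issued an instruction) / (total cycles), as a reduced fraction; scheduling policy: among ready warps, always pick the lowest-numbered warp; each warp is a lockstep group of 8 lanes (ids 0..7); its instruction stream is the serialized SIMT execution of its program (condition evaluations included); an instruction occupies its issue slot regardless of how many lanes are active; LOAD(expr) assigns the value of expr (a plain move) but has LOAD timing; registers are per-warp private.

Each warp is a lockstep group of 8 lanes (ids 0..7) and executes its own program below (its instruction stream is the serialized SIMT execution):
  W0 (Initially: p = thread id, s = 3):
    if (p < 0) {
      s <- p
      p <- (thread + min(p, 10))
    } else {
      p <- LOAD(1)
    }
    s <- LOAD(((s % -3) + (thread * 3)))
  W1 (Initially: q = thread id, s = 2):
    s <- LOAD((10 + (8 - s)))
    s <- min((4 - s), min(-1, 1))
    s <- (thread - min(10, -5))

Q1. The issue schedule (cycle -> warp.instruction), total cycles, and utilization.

cycle 0: W0.I0
cycle 1: W0.I1
cycle 2: W0.I2
cycle 3: W1.I0
cycle 4: idle
cycle 5: idle
cycle 6: idle
cycle 7: idle
cycle 8: idle
cycle 9: W1.I1
cycle 10: W1.I2

Answer: 11 cycles, utilization 6/11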